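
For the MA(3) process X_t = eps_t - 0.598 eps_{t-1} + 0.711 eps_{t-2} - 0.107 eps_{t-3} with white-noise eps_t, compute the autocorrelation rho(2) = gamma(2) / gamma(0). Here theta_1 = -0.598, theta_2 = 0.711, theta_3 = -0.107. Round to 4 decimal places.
\rho(2) = 0.4134

For an MA(q) process with theta_0 = 1, the autocovariance is
  gamma(k) = sigma^2 * sum_{i=0..q-k} theta_i * theta_{i+k},
and rho(k) = gamma(k) / gamma(0). Sigma^2 cancels.
  numerator   = (1)*(0.711) + (-0.598)*(-0.107) = 0.774986.
  denominator = (1)^2 + (-0.598)^2 + (0.711)^2 + (-0.107)^2 = 1.874574.
  rho(2) = 0.774986 / 1.874574 = 0.4134.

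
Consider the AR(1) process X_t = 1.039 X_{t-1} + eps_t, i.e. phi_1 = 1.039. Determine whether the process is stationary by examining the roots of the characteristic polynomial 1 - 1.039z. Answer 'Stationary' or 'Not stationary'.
\text{Not stationary}

The AR(p) characteristic polynomial is P(z) = 1 - 1.039z.
Stationarity requires all roots to lie outside the unit circle, i.e. |z| > 1 for every root.
This is linear in z: 1 + (-1.039) z = 0  =>  z = -1/(-1.039) = 0.962464,  |z| = 0.962464.
Moduli of all roots: 0.9625.
All moduli strictly greater than 1? No.
Verdict: Not stationary.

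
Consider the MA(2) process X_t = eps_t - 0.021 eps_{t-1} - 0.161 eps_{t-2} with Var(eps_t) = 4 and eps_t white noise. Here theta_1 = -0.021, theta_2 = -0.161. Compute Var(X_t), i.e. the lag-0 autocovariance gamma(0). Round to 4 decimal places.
\gamma(0) = 4.1054

For an MA(q) process X_t = eps_t + sum_i theta_i eps_{t-i} with
Var(eps_t) = sigma^2, the variance is
  gamma(0) = sigma^2 * (1 + sum_i theta_i^2).
  sum_i theta_i^2 = (-0.021)^2 + (-0.161)^2 = 0.000441 + 0.025921 = 0.026362.
  gamma(0) = 4 * (1 + 0.026362) = 4 * 1.026362 = 4.105448, which rounds to 4.1054.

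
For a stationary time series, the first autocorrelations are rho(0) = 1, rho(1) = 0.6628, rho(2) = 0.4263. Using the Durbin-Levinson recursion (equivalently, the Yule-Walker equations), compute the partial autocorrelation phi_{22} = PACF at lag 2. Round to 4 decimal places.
\phi_{22} = -0.0232

The PACF at lag k is phi_{kk}, the last component of the solution
to the Yule-Walker system G_k phi = r_k where
  (G_k)_{ij} = rho(|i - j|), (r_k)_i = rho(i), i,j = 1..k.
Equivalently, Durbin-Levinson gives phi_{kk} iteratively:
  phi_{11} = rho(1)
  phi_{kk} = [rho(k) - sum_{j=1..k-1} phi_{k-1,j} rho(k-j)]
            / [1 - sum_{j=1..k-1} phi_{k-1,j} rho(j)],
  phi_{k,j} = phi_{k-1,j} - phi_{kk} phi_{k-1,k-j},  j = 1..k-1.
Step k = 1:
  phi_11 = rho(1) = 0.6628.
Step k = 2:
  phi_22 = [rho(2) - phi_11 rho(1)] / [1 - phi_11 rho(1)] = [0.4263 - (0.6628)(0.6628)] / [1 - (0.6628)(0.6628)]
         = -0.01300384 / 0.56069616 = -0.0232.
Therefore phi_{22} = -0.0232.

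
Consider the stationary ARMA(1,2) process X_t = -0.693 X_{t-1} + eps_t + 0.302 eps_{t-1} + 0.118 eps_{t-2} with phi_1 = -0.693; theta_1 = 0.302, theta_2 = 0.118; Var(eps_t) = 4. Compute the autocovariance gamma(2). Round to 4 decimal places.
\gamma(2) = 2.5366

Multiply the model equation by X_{t-k} and take expectations. With theta_0 = psi_0 = 1 and psi_j the MA(infinity) weights, this gives
  gamma(k) - sum_i phi_i gamma(k-i) = c_k,
  c_k = sigma^2 * sum_{j=k..q} theta_j psi_{j-k}   (c_k = 0 for k > q),
using gamma(-m) = gamma(m).
psi-weights needed (psi_j = theta_j + sum_i phi_i psi_{j-i}):
  psi_1 = theta_1 + phi_1 = 0.302 + (-0.693) = -0.391
  psi_2 = theta_2 + phi_1 psi_1 = 0.118 + (-0.693)(-0.391) = 0.388963
Right-hand sides:
  c_0 = sigma^2 (1 + theta_1 psi_1 + theta_2 psi_2) = 4 * (1 + (0.302)(-0.391) + (0.118)(0.388963)) = 4 * 0.927816 = 3.711263
  c_1 = sigma^2 (theta_1 + theta_2 psi_1) = 4 * (0.302 + (0.118)(-0.391)) = 1.023448
  c_2 = sigma^2 theta_2 = 4 * (0.118) = 0.472
Equations for k = 0 and k = 1 (AR order 1):
  gamma(0) = phi_1 gamma(1) + c_0
  gamma(1) = phi_1 gamma(0) + c_1
Substituting the second into the first: gamma(0) (1 - phi_1^2) = c_0 + phi_1 c_1, so
  gamma(0) = (c_0 + phi_1 c_1) / (1 - phi_1^2) = (3.711263 + (-0.693)(1.023448)) / (1 - (-0.693)^2) = 3.002013 / 0.519751 = 5.775868.
  gamma(1) = phi_1 gamma(0) + c_1 = (-0.693)(5.775868) + (1.023448) = -2.979228.
For k = 2: gamma(2) = phi_1 gamma(1) + c_2
  = (-0.693)(-2.979228) + (0.472) = 2.536605.
Therefore gamma(2) = 2.5366 (to 4 decimal places).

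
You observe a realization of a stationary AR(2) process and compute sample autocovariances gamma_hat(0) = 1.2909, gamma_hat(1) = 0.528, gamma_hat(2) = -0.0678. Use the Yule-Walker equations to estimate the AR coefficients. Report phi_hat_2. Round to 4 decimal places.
\hat\phi_{2} = -0.2640

The Yule-Walker equations for an AR(p) process read, in matrix form,
  Gamma_p phi = r_p,   with   (Gamma_p)_{ij} = gamma(|i - j|),
                       (r_p)_i = gamma(i),   i,j = 1..p.
Substitute the sample gammas (Toeplitz matrix and right-hand side of size 2):
  Gamma_p = [[1.2909, 0.528], [0.528, 1.2909]]
  r_p     = [0.528, -0.0678]
Written out:
  1.2909 phi_1 + 0.528 phi_2 = 0.528
  0.528 phi_1 + 1.2909 phi_2 = -0.0678
Solve by Cramer's rule:
  det = gamma(0)^2 - gamma(1)^2 = (1.2909)^2 - (0.528)^2 = 1.66642281 - 0.278784 = 1.38763881
  phi_hat_1 = [gamma(1) gamma(0) - gamma(1) gamma(2)] / det = [(0.528)(1.2909) - (0.528)(-0.0678)] / 1.38763881 = 0.7173936 / 1.38763881 = 0.517
  phi_hat_2 = [gamma(0) gamma(2) - gamma(1)^2] / det = [(1.2909)(-0.0678) - (0.528)^2] / 1.38763881 = -0.36630702 / 1.38763881 = -0.264
So phi_hat = [0.5170, -0.2640].
Therefore phi_hat_2 = -0.2640.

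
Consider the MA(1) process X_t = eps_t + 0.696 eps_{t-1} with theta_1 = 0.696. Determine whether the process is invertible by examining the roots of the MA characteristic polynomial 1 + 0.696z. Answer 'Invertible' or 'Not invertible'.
\text{Invertible}

The MA(q) characteristic polynomial is P(z) = 1 + 0.696z.
Invertibility requires all roots to lie outside the unit circle, i.e. |z| > 1 for every root.
This is linear in z: 1 + (0.696) z = 0  =>  z = -1/(0.696) = -1.436782,  |z| = 1.436782.
Moduli of all roots: 1.4368.
All moduli strictly greater than 1? Yes.
Verdict: Invertible.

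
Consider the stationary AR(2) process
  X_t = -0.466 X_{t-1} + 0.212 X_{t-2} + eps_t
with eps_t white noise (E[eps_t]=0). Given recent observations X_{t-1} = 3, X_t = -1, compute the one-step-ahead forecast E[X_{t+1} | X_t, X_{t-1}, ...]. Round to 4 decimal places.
E[X_{t+1} \mid \mathcal F_t] = 1.1020

For an AR(p) model X_t = c + sum_i phi_i X_{t-i} + eps_t, the
one-step-ahead conditional mean is
  E[X_{t+1} | X_t, ...] = c + sum_i phi_i X_{t+1-i}.
Substitute known values:
  E[X_{t+1} | ...] = (-0.466) * (-1) + (0.212) * (3)
                   = 1.1020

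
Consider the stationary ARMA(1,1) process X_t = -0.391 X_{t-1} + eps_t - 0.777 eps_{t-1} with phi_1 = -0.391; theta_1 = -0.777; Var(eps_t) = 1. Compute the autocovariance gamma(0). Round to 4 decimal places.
\gamma(0) = 2.6104

Multiply the model equation by X_{t-k} and take expectations. With theta_0 = psi_0 = 1 and psi_j the MA(infinity) weights, this gives
  gamma(k) - sum_i phi_i gamma(k-i) = c_k,
  c_k = sigma^2 * sum_{j=k..q} theta_j psi_{j-k}   (c_k = 0 for k > q),
using gamma(-m) = gamma(m).
psi-weights needed (psi_j = theta_j + sum_i phi_i psi_{j-i}):
  psi_1 = theta_1 + phi_1 = -0.777 + (-0.391) = -1.168
Right-hand sides:
  c_0 = sigma^2 (1 + theta_1 psi_1) = 1 * (1 + (-0.777)(-1.168)) = 1 * 1.907536 = 1.907536
  c_1 = sigma^2 theta_1 = 1 * (-0.777) = -0.777
  c_2 = 0
Equations for k = 0 and k = 1 (AR order 1):
  gamma(0) = phi_1 gamma(1) + c_0
  gamma(1) = phi_1 gamma(0) + c_1
Substituting the second into the first: gamma(0) (1 - phi_1^2) = c_0 + phi_1 c_1, so
  gamma(0) = (c_0 + phi_1 c_1) / (1 - phi_1^2) = (1.907536 + (-0.391)(-0.777)) / (1 - (-0.391)^2) = 2.211343 / 0.847119 = 2.610428.
Therefore gamma(0) = 2.6104 (to 4 decimal places).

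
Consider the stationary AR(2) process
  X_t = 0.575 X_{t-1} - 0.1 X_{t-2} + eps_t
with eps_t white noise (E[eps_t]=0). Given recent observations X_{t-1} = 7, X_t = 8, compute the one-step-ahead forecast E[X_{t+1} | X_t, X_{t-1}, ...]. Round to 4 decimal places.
E[X_{t+1} \mid \mathcal F_t] = 3.9000

For an AR(p) model X_t = c + sum_i phi_i X_{t-i} + eps_t, the
one-step-ahead conditional mean is
  E[X_{t+1} | X_t, ...] = c + sum_i phi_i X_{t+1-i}.
Substitute known values:
  E[X_{t+1} | ...] = (0.575) * (8) + (-0.1) * (7)
                   = 3.9000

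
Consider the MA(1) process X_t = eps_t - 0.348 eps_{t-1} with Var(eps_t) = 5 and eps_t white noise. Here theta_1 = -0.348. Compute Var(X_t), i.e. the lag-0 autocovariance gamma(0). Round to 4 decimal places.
\gamma(0) = 5.6055

For an MA(q) process X_t = eps_t + sum_i theta_i eps_{t-i} with
Var(eps_t) = sigma^2, the variance is
  gamma(0) = sigma^2 * (1 + sum_i theta_i^2).
  sum_i theta_i^2 = (-0.348)^2 = 0.121104.
  gamma(0) = 5 * (1 + 0.121104) = 5 * 1.121104 = 5.60552, which rounds to 5.6055.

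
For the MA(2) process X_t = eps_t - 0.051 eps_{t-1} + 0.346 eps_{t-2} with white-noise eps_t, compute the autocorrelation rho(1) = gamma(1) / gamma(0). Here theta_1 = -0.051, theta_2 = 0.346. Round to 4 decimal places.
\rho(1) = -0.0612

For an MA(q) process with theta_0 = 1, the autocovariance is
  gamma(k) = sigma^2 * sum_{i=0..q-k} theta_i * theta_{i+k},
and rho(k) = gamma(k) / gamma(0). Sigma^2 cancels.
  numerator   = (1)*(-0.051) + (-0.051)*(0.346) = -0.068646.
  denominator = (1)^2 + (-0.051)^2 + (0.346)^2 = 1.122317.
  rho(1) = -0.068646 / 1.122317 = -0.0612.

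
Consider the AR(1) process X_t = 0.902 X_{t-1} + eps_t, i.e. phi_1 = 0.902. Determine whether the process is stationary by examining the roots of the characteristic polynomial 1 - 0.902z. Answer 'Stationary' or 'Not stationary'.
\text{Stationary}

The AR(p) characteristic polynomial is P(z) = 1 - 0.902z.
Stationarity requires all roots to lie outside the unit circle, i.e. |z| > 1 for every root.
This is linear in z: 1 + (-0.902) z = 0  =>  z = -1/(-0.902) = 1.108647,  |z| = 1.108647.
Moduli of all roots: 1.1086.
All moduli strictly greater than 1? Yes.
Verdict: Stationary.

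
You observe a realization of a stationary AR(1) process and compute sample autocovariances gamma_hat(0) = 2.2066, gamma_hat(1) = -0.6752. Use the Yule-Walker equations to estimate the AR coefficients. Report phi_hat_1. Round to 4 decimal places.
\hat\phi_{1} = -0.3060

The Yule-Walker equations for an AR(p) process read, in matrix form,
  Gamma_p phi = r_p,   with   (Gamma_p)_{ij} = gamma(|i - j|),
                       (r_p)_i = gamma(i),   i,j = 1..p.
Substitute the sample gammas (Toeplitz matrix and right-hand side of size 1):
  Gamma_p = [[2.2066]]
  r_p     = [-0.6752]
With p = 1 this is the single equation gamma(0) phi_1 = gamma(1):
  phi_hat_1 = gamma(1) / gamma(0) = -0.6752 / 2.2066 = -0.3060.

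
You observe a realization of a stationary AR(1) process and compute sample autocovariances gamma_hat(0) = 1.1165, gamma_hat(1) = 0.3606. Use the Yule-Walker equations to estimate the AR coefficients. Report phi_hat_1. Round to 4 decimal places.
\hat\phi_{1} = 0.3230

The Yule-Walker equations for an AR(p) process read, in matrix form,
  Gamma_p phi = r_p,   with   (Gamma_p)_{ij} = gamma(|i - j|),
                       (r_p)_i = gamma(i),   i,j = 1..p.
Substitute the sample gammas (Toeplitz matrix and right-hand side of size 1):
  Gamma_p = [[1.1165]]
  r_p     = [0.3606]
With p = 1 this is the single equation gamma(0) phi_1 = gamma(1):
  phi_hat_1 = gamma(1) / gamma(0) = 0.3606 / 1.1165 = 0.3230.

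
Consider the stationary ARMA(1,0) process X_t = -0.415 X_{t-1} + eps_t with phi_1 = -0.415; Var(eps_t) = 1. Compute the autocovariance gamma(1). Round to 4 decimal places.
\gamma(1) = -0.5013

Multiply the model equation by X_{t-k} and take expectations. With theta_0 = psi_0 = 1 and psi_j the MA(infinity) weights, this gives
  gamma(k) - sum_i phi_i gamma(k-i) = c_k,
  c_k = sigma^2 * sum_{j=k..q} theta_j psi_{j-k}   (c_k = 0 for k > q),
using gamma(-m) = gamma(m).
Pure AR (q = 0): c_0 = sigma^2 = 1, c_k = 0 for k >= 1.
Equations for k = 0 and k = 1 (AR order 1):
  gamma(0) = phi_1 gamma(1) + c_0
  gamma(1) = phi_1 gamma(0) + c_1
Substituting the second into the first: gamma(0) (1 - phi_1^2) = c_0 + phi_1 c_1, so
  gamma(0) = c_0 / (1 - phi_1^2) = 1 / (1 - (-0.415)^2) = 1 / 0.827775 = 1.208058.
  gamma(1) = phi_1 gamma(0) = (-0.415)(1.208058) = -0.501344.
Therefore gamma(1) = -0.5013 (to 4 decimal places).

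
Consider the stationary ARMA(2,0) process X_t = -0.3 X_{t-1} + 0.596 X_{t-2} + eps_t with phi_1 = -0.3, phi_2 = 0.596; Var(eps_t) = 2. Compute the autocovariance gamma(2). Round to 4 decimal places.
\gamma(2) = 5.6616

Multiply the model equation by X_{t-k} and take expectations. With theta_0 = psi_0 = 1 and psi_j the MA(infinity) weights, this gives
  gamma(k) - sum_i phi_i gamma(k-i) = c_k,
  c_k = sigma^2 * sum_{j=k..q} theta_j psi_{j-k}   (c_k = 0 for k > q),
using gamma(-m) = gamma(m).
Pure AR (q = 0): c_0 = sigma^2 = 2, c_k = 0 for k >= 1.
Equations for k = 0, 1, 2 (AR order 2, c_2 = 0):
  (E0) gamma(0) = phi_1 gamma(1) + phi_2 gamma(2) + c_0
  (E1) gamma(1) = phi_1 gamma(0) + phi_2 gamma(1) + c_1
  (E2) gamma(2) = phi_1 gamma(1) + phi_2 gamma(0)
From (E1): gamma(1) = A gamma(0) + B with
  A = phi_1 / (1 - phi_2) = -0.3 / 0.404 = -0.742574,   B = c_1 / (1 - phi_2) = 0 / 0.404 = 0.
Insert (E2) into (E0): gamma(0) (1 - phi_2^2) = phi_1 (1 + phi_2) gamma(1) + c_0.
  phi_1 (1 + phi_2) = (-0.3)(1.596) = -0.4788,   1 - phi_2^2 = 0.644784.
Replace gamma(1) by A gamma(0) + B and collect gamma(0):
  gamma(0) [0.644784 - (-0.4788)(-0.742574)] = c_0 = 2
  gamma(0) * 0.289239 = 2
  gamma(0) = 2 / 0.289239 = 6.914686.
  gamma(1) = A gamma(0) = (-0.742574)(6.914686) = -5.134668.
  gamma(2) = phi_1 gamma(1) + phi_2 gamma(0) = (-0.3)(-5.134668) + (0.596)(6.914686) = 5.661553.
Therefore gamma(2) = 5.6616 (to 4 decimal places).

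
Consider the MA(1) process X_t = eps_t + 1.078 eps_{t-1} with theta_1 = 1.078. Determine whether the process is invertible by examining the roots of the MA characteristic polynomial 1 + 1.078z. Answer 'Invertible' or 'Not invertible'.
\text{Not invertible}

The MA(q) characteristic polynomial is P(z) = 1 + 1.078z.
Invertibility requires all roots to lie outside the unit circle, i.e. |z| > 1 for every root.
This is linear in z: 1 + (1.078) z = 0  =>  z = -1/(1.078) = -0.927644,  |z| = 0.927644.
Moduli of all roots: 0.9276.
All moduli strictly greater than 1? No.
Verdict: Not invertible.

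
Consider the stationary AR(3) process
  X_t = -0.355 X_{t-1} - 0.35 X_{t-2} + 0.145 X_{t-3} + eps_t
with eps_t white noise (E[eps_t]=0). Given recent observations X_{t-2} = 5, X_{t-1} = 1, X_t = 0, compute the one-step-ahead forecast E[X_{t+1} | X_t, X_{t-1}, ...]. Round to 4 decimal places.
E[X_{t+1} \mid \mathcal F_t] = 0.3750

For an AR(p) model X_t = c + sum_i phi_i X_{t-i} + eps_t, the
one-step-ahead conditional mean is
  E[X_{t+1} | X_t, ...] = c + sum_i phi_i X_{t+1-i}.
Substitute known values:
  E[X_{t+1} | ...] = (-0.355) * (0) + (-0.35) * (1) + (0.145) * (5)
                   = 0.3750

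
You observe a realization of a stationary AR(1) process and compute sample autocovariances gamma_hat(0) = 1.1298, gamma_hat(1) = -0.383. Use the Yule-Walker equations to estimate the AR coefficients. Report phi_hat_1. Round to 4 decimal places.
\hat\phi_{1} = -0.3390

The Yule-Walker equations for an AR(p) process read, in matrix form,
  Gamma_p phi = r_p,   with   (Gamma_p)_{ij} = gamma(|i - j|),
                       (r_p)_i = gamma(i),   i,j = 1..p.
Substitute the sample gammas (Toeplitz matrix and right-hand side of size 1):
  Gamma_p = [[1.1298]]
  r_p     = [-0.383]
With p = 1 this is the single equation gamma(0) phi_1 = gamma(1):
  phi_hat_1 = gamma(1) / gamma(0) = -0.383 / 1.1298 = -0.3390.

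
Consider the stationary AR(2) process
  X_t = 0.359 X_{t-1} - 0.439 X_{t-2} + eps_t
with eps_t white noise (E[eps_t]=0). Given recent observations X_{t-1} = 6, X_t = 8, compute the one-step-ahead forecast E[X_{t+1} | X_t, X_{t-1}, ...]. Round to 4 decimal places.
E[X_{t+1} \mid \mathcal F_t] = 0.2380

For an AR(p) model X_t = c + sum_i phi_i X_{t-i} + eps_t, the
one-step-ahead conditional mean is
  E[X_{t+1} | X_t, ...] = c + sum_i phi_i X_{t+1-i}.
Substitute known values:
  E[X_{t+1} | ...] = (0.359) * (8) + (-0.439) * (6)
                   = 0.2380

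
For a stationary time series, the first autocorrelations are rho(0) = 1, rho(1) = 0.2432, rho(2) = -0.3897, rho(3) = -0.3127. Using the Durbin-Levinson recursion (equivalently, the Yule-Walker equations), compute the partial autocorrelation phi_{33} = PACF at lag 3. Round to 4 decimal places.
\phi_{33} = -0.0780

The PACF at lag k is phi_{kk}, the last component of the solution
to the Yule-Walker system G_k phi = r_k where
  (G_k)_{ij} = rho(|i - j|), (r_k)_i = rho(i), i,j = 1..k.
Equivalently, Durbin-Levinson gives phi_{kk} iteratively:
  phi_{11} = rho(1)
  phi_{kk} = [rho(k) - sum_{j=1..k-1} phi_{k-1,j} rho(k-j)]
            / [1 - sum_{j=1..k-1} phi_{k-1,j} rho(j)],
  phi_{k,j} = phi_{k-1,j} - phi_{kk} phi_{k-1,k-j},  j = 1..k-1.
Step k = 1:
  phi_11 = rho(1) = 0.2432.
Step k = 2:
  phi_22 = [rho(2) - phi_11 rho(1)] / [1 - phi_11 rho(1)] = [-0.3897 - (0.2432)(0.2432)] / [1 - (0.2432)(0.2432)]
         = -0.44884624 / 0.94085376 = -0.477063.
  Update: phi_21 = phi_11 - phi_22 phi_11 = 0.2432 - (-0.477063)(0.2432) = 0.359222.
Step k = 3:
  phi_33 = [rho(3) - phi_21 rho(2) - phi_22 rho(1)] / [1 - phi_21 rho(1) - phi_22 rho(2)]
    numerator   = -0.3127 - (0.359222)(-0.3897) - (-0.477063)(0.2432) = -0.05668967
    denominator = 1 - (0.359222)(0.2432) - (-0.477063)(-0.3897) = 0.72672596
  phi_33 = -0.05668967 / 0.72672596 = -0.078.
Therefore phi_{33} = -0.0780.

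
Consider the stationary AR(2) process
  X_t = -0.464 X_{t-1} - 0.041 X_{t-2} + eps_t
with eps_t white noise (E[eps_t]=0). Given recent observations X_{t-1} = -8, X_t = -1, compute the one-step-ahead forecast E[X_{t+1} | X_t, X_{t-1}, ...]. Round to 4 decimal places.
E[X_{t+1} \mid \mathcal F_t] = 0.7920

For an AR(p) model X_t = c + sum_i phi_i X_{t-i} + eps_t, the
one-step-ahead conditional mean is
  E[X_{t+1} | X_t, ...] = c + sum_i phi_i X_{t+1-i}.
Substitute known values:
  E[X_{t+1} | ...] = (-0.464) * (-1) + (-0.041) * (-8)
                   = 0.7920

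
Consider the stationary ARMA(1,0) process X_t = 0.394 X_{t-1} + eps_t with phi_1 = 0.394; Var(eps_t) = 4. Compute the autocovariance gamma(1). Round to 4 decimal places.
\gamma(1) = 1.8656

Multiply the model equation by X_{t-k} and take expectations. With theta_0 = psi_0 = 1 and psi_j the MA(infinity) weights, this gives
  gamma(k) - sum_i phi_i gamma(k-i) = c_k,
  c_k = sigma^2 * sum_{j=k..q} theta_j psi_{j-k}   (c_k = 0 for k > q),
using gamma(-m) = gamma(m).
Pure AR (q = 0): c_0 = sigma^2 = 4, c_k = 0 for k >= 1.
Equations for k = 0 and k = 1 (AR order 1):
  gamma(0) = phi_1 gamma(1) + c_0
  gamma(1) = phi_1 gamma(0) + c_1
Substituting the second into the first: gamma(0) (1 - phi_1^2) = c_0 + phi_1 c_1, so
  gamma(0) = c_0 / (1 - phi_1^2) = 4 / (1 - (0.394)^2) = 4 / 0.844764 = 4.73505.
  gamma(1) = phi_1 gamma(0) = (0.394)(4.73505) = 1.86561.
Therefore gamma(1) = 1.8656 (to 4 decimal places).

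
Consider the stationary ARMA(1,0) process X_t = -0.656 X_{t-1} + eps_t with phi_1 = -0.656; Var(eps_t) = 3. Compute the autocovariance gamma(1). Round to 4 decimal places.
\gamma(1) = -3.4547

Multiply the model equation by X_{t-k} and take expectations. With theta_0 = psi_0 = 1 and psi_j the MA(infinity) weights, this gives
  gamma(k) - sum_i phi_i gamma(k-i) = c_k,
  c_k = sigma^2 * sum_{j=k..q} theta_j psi_{j-k}   (c_k = 0 for k > q),
using gamma(-m) = gamma(m).
Pure AR (q = 0): c_0 = sigma^2 = 3, c_k = 0 for k >= 1.
Equations for k = 0 and k = 1 (AR order 1):
  gamma(0) = phi_1 gamma(1) + c_0
  gamma(1) = phi_1 gamma(0) + c_1
Substituting the second into the first: gamma(0) (1 - phi_1^2) = c_0 + phi_1 c_1, so
  gamma(0) = c_0 / (1 - phi_1^2) = 3 / (1 - (-0.656)^2) = 3 / 0.569664 = 5.266262.
  gamma(1) = phi_1 gamma(0) = (-0.656)(5.266262) = -3.454668.
Therefore gamma(1) = -3.4547 (to 4 decimal places).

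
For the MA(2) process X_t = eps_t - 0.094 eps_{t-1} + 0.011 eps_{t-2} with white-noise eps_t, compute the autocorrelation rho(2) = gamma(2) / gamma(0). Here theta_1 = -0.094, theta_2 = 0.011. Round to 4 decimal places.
\rho(2) = 0.0109

For an MA(q) process with theta_0 = 1, the autocovariance is
  gamma(k) = sigma^2 * sum_{i=0..q-k} theta_i * theta_{i+k},
and rho(k) = gamma(k) / gamma(0). Sigma^2 cancels.
  numerator   = (1)*(0.011) = 0.011.
  denominator = (1)^2 + (-0.094)^2 + (0.011)^2 = 1.008957.
  rho(2) = 0.011 / 1.008957 = 0.0109.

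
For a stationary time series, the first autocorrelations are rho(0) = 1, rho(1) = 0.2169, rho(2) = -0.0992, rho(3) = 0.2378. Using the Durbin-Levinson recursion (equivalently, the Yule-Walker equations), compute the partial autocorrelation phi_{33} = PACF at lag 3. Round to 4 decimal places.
\phi_{33} = 0.3180

The PACF at lag k is phi_{kk}, the last component of the solution
to the Yule-Walker system G_k phi = r_k where
  (G_k)_{ij} = rho(|i - j|), (r_k)_i = rho(i), i,j = 1..k.
Equivalently, Durbin-Levinson gives phi_{kk} iteratively:
  phi_{11} = rho(1)
  phi_{kk} = [rho(k) - sum_{j=1..k-1} phi_{k-1,j} rho(k-j)]
            / [1 - sum_{j=1..k-1} phi_{k-1,j} rho(j)],
  phi_{k,j} = phi_{k-1,j} - phi_{kk} phi_{k-1,k-j},  j = 1..k-1.
Step k = 1:
  phi_11 = rho(1) = 0.2169.
Step k = 2:
  phi_22 = [rho(2) - phi_11 rho(1)] / [1 - phi_11 rho(1)] = [-0.0992 - (0.2169)(0.2169)] / [1 - (0.2169)(0.2169)]
         = -0.14624561 / 0.95295439 = -0.153465.
  Update: phi_21 = phi_11 - phi_22 phi_11 = 0.2169 - (-0.153465)(0.2169) = 0.250187.
Step k = 3:
  phi_33 = [rho(3) - phi_21 rho(2) - phi_22 rho(1)] / [1 - phi_21 rho(1) - phi_22 rho(2)]
    numerator   = 0.2378 - (0.250187)(-0.0992) - (-0.153465)(0.2169) = 0.29590518
    denominator = 1 - (0.250187)(0.2169) - (-0.153465)(-0.0992) = 0.93051074
  phi_33 = 0.29590518 / 0.93051074 = 0.318.
Therefore phi_{33} = 0.3180.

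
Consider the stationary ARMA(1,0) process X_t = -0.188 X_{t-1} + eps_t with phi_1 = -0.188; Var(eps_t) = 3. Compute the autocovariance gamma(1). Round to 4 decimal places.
\gamma(1) = -0.5847

Multiply the model equation by X_{t-k} and take expectations. With theta_0 = psi_0 = 1 and psi_j the MA(infinity) weights, this gives
  gamma(k) - sum_i phi_i gamma(k-i) = c_k,
  c_k = sigma^2 * sum_{j=k..q} theta_j psi_{j-k}   (c_k = 0 for k > q),
using gamma(-m) = gamma(m).
Pure AR (q = 0): c_0 = sigma^2 = 3, c_k = 0 for k >= 1.
Equations for k = 0 and k = 1 (AR order 1):
  gamma(0) = phi_1 gamma(1) + c_0
  gamma(1) = phi_1 gamma(0) + c_1
Substituting the second into the first: gamma(0) (1 - phi_1^2) = c_0 + phi_1 c_1, so
  gamma(0) = c_0 / (1 - phi_1^2) = 3 / (1 - (-0.188)^2) = 3 / 0.964656 = 3.109917.
  gamma(1) = phi_1 gamma(0) = (-0.188)(3.109917) = -0.584664.
Therefore gamma(1) = -0.5847 (to 4 decimal places).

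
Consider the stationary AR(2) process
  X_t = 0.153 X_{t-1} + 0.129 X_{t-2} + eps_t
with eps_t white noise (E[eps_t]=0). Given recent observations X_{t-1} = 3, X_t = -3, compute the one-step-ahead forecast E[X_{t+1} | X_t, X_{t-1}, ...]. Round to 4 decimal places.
E[X_{t+1} \mid \mathcal F_t] = -0.0720

For an AR(p) model X_t = c + sum_i phi_i X_{t-i} + eps_t, the
one-step-ahead conditional mean is
  E[X_{t+1} | X_t, ...] = c + sum_i phi_i X_{t+1-i}.
Substitute known values:
  E[X_{t+1} | ...] = (0.153) * (-3) + (0.129) * (3)
                   = -0.0720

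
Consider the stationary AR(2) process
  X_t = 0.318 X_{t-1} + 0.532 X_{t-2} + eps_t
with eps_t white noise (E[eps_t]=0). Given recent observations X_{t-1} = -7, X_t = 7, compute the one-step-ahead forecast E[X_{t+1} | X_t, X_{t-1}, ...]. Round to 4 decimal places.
E[X_{t+1} \mid \mathcal F_t] = -1.4980

For an AR(p) model X_t = c + sum_i phi_i X_{t-i} + eps_t, the
one-step-ahead conditional mean is
  E[X_{t+1} | X_t, ...] = c + sum_i phi_i X_{t+1-i}.
Substitute known values:
  E[X_{t+1} | ...] = (0.318) * (7) + (0.532) * (-7)
                   = -1.4980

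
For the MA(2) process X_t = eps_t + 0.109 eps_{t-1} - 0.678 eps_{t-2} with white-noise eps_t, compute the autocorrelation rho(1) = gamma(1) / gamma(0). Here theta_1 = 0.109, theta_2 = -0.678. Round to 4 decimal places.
\rho(1) = 0.0239

For an MA(q) process with theta_0 = 1, the autocovariance is
  gamma(k) = sigma^2 * sum_{i=0..q-k} theta_i * theta_{i+k},
and rho(k) = gamma(k) / gamma(0). Sigma^2 cancels.
  numerator   = (1)*(0.109) + (0.109)*(-0.678) = 0.035098.
  denominator = (1)^2 + (0.109)^2 + (-0.678)^2 = 1.471565.
  rho(1) = 0.035098 / 1.471565 = 0.0239.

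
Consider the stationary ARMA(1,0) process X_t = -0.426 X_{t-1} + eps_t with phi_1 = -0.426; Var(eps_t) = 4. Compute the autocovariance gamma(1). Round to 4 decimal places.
\gamma(1) = -2.0818

Multiply the model equation by X_{t-k} and take expectations. With theta_0 = psi_0 = 1 and psi_j the MA(infinity) weights, this gives
  gamma(k) - sum_i phi_i gamma(k-i) = c_k,
  c_k = sigma^2 * sum_{j=k..q} theta_j psi_{j-k}   (c_k = 0 for k > q),
using gamma(-m) = gamma(m).
Pure AR (q = 0): c_0 = sigma^2 = 4, c_k = 0 for k >= 1.
Equations for k = 0 and k = 1 (AR order 1):
  gamma(0) = phi_1 gamma(1) + c_0
  gamma(1) = phi_1 gamma(0) + c_1
Substituting the second into the first: gamma(0) (1 - phi_1^2) = c_0 + phi_1 c_1, so
  gamma(0) = c_0 / (1 - phi_1^2) = 4 / (1 - (-0.426)^2) = 4 / 0.818524 = 4.886845.
  gamma(1) = phi_1 gamma(0) = (-0.426)(4.886845) = -2.081796.
Therefore gamma(1) = -2.0818 (to 4 decimal places).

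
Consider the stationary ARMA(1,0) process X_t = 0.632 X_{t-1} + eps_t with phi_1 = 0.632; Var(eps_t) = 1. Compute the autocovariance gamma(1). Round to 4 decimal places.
\gamma(1) = 1.0523

Multiply the model equation by X_{t-k} and take expectations. With theta_0 = psi_0 = 1 and psi_j the MA(infinity) weights, this gives
  gamma(k) - sum_i phi_i gamma(k-i) = c_k,
  c_k = sigma^2 * sum_{j=k..q} theta_j psi_{j-k}   (c_k = 0 for k > q),
using gamma(-m) = gamma(m).
Pure AR (q = 0): c_0 = sigma^2 = 1, c_k = 0 for k >= 1.
Equations for k = 0 and k = 1 (AR order 1):
  gamma(0) = phi_1 gamma(1) + c_0
  gamma(1) = phi_1 gamma(0) + c_1
Substituting the second into the first: gamma(0) (1 - phi_1^2) = c_0 + phi_1 c_1, so
  gamma(0) = c_0 / (1 - phi_1^2) = 1 / (1 - (0.632)^2) = 1 / 0.600576 = 1.665068.
  gamma(1) = phi_1 gamma(0) = (0.632)(1.665068) = 1.052323.
Therefore gamma(1) = 1.0523 (to 4 decimal places).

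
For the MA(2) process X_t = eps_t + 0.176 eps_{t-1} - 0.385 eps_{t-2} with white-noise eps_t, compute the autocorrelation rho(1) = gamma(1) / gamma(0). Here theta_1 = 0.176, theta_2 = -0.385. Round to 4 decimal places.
\rho(1) = 0.0918

For an MA(q) process with theta_0 = 1, the autocovariance is
  gamma(k) = sigma^2 * sum_{i=0..q-k} theta_i * theta_{i+k},
and rho(k) = gamma(k) / gamma(0). Sigma^2 cancels.
  numerator   = (1)*(0.176) + (0.176)*(-0.385) = 0.10824.
  denominator = (1)^2 + (0.176)^2 + (-0.385)^2 = 1.179201.
  rho(1) = 0.10824 / 1.179201 = 0.0918.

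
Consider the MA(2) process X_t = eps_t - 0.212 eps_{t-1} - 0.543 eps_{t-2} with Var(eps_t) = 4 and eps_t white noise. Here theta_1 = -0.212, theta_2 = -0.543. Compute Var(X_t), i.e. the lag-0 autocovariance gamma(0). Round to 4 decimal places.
\gamma(0) = 5.3592

For an MA(q) process X_t = eps_t + sum_i theta_i eps_{t-i} with
Var(eps_t) = sigma^2, the variance is
  gamma(0) = sigma^2 * (1 + sum_i theta_i^2).
  sum_i theta_i^2 = (-0.212)^2 + (-0.543)^2 = 0.044944 + 0.294849 = 0.339793.
  gamma(0) = 4 * (1 + 0.339793) = 4 * 1.339793 = 5.359172, which rounds to 5.3592.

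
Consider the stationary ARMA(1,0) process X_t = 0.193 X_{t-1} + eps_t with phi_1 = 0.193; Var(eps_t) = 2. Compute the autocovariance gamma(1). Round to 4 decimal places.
\gamma(1) = 0.4009

Multiply the model equation by X_{t-k} and take expectations. With theta_0 = psi_0 = 1 and psi_j the MA(infinity) weights, this gives
  gamma(k) - sum_i phi_i gamma(k-i) = c_k,
  c_k = sigma^2 * sum_{j=k..q} theta_j psi_{j-k}   (c_k = 0 for k > q),
using gamma(-m) = gamma(m).
Pure AR (q = 0): c_0 = sigma^2 = 2, c_k = 0 for k >= 1.
Equations for k = 0 and k = 1 (AR order 1):
  gamma(0) = phi_1 gamma(1) + c_0
  gamma(1) = phi_1 gamma(0) + c_1
Substituting the second into the first: gamma(0) (1 - phi_1^2) = c_0 + phi_1 c_1, so
  gamma(0) = c_0 / (1 - phi_1^2) = 2 / (1 - (0.193)^2) = 2 / 0.962751 = 2.07738.
  gamma(1) = phi_1 gamma(0) = (0.193)(2.07738) = 0.400934.
Therefore gamma(1) = 0.4009 (to 4 decimal places).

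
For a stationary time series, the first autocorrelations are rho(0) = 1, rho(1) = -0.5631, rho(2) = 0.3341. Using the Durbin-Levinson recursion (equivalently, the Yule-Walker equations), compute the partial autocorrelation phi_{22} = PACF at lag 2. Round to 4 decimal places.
\phi_{22} = 0.0249

The PACF at lag k is phi_{kk}, the last component of the solution
to the Yule-Walker system G_k phi = r_k where
  (G_k)_{ij} = rho(|i - j|), (r_k)_i = rho(i), i,j = 1..k.
Equivalently, Durbin-Levinson gives phi_{kk} iteratively:
  phi_{11} = rho(1)
  phi_{kk} = [rho(k) - sum_{j=1..k-1} phi_{k-1,j} rho(k-j)]
            / [1 - sum_{j=1..k-1} phi_{k-1,j} rho(j)],
  phi_{k,j} = phi_{k-1,j} - phi_{kk} phi_{k-1,k-j},  j = 1..k-1.
Step k = 1:
  phi_11 = rho(1) = -0.5631.
Step k = 2:
  phi_22 = [rho(2) - phi_11 rho(1)] / [1 - phi_11 rho(1)] = [0.3341 - (-0.5631)(-0.5631)] / [1 - (-0.5631)(-0.5631)]
         = 0.01701839 / 0.68291839 = 0.0249.
Therefore phi_{22} = 0.0249.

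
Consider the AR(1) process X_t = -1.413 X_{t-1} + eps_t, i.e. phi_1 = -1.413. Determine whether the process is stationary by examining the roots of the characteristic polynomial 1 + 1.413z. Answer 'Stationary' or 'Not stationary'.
\text{Not stationary}

The AR(p) characteristic polynomial is P(z) = 1 + 1.413z.
Stationarity requires all roots to lie outside the unit circle, i.e. |z| > 1 for every root.
This is linear in z: 1 + (1.413) z = 0  =>  z = -1/(1.413) = -0.707714,  |z| = 0.707714.
Moduli of all roots: 0.7077.
All moduli strictly greater than 1? No.
Verdict: Not stationary.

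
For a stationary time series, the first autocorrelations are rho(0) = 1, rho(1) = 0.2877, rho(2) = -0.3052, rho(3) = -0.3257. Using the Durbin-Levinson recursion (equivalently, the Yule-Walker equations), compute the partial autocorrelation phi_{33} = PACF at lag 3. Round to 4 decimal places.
\phi_{33} = -0.1050

The PACF at lag k is phi_{kk}, the last component of the solution
to the Yule-Walker system G_k phi = r_k where
  (G_k)_{ij} = rho(|i - j|), (r_k)_i = rho(i), i,j = 1..k.
Equivalently, Durbin-Levinson gives phi_{kk} iteratively:
  phi_{11} = rho(1)
  phi_{kk} = [rho(k) - sum_{j=1..k-1} phi_{k-1,j} rho(k-j)]
            / [1 - sum_{j=1..k-1} phi_{k-1,j} rho(j)],
  phi_{k,j} = phi_{k-1,j} - phi_{kk} phi_{k-1,k-j},  j = 1..k-1.
Step k = 1:
  phi_11 = rho(1) = 0.2877.
Step k = 2:
  phi_22 = [rho(2) - phi_11 rho(1)] / [1 - phi_11 rho(1)] = [-0.3052 - (0.2877)(0.2877)] / [1 - (0.2877)(0.2877)]
         = -0.38797129 / 0.91722871 = -0.422982.
  Update: phi_21 = phi_11 - phi_22 phi_11 = 0.2877 - (-0.422982)(0.2877) = 0.409392.
Step k = 3:
  phi_33 = [rho(3) - phi_21 rho(2) - phi_22 rho(1)] / [1 - phi_21 rho(1) - phi_22 rho(2)]
    numerator   = -0.3257 - (0.409392)(-0.3052) - (-0.422982)(0.2877) = -0.07906164
    denominator = 1 - (0.409392)(0.2877) - (-0.422982)(-0.3052) = 0.75312381
  phi_33 = -0.07906164 / 0.75312381 = -0.105.
Therefore phi_{33} = -0.1050.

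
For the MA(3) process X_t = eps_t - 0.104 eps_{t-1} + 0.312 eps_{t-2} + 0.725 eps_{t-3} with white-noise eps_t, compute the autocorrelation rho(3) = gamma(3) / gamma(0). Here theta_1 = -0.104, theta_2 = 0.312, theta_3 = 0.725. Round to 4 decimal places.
\rho(3) = 0.4438

For an MA(q) process with theta_0 = 1, the autocovariance is
  gamma(k) = sigma^2 * sum_{i=0..q-k} theta_i * theta_{i+k},
and rho(k) = gamma(k) / gamma(0). Sigma^2 cancels.
  numerator   = (1)*(0.725) = 0.725.
  denominator = (1)^2 + (-0.104)^2 + (0.312)^2 + (0.725)^2 = 1.633785.
  rho(3) = 0.725 / 1.633785 = 0.4438.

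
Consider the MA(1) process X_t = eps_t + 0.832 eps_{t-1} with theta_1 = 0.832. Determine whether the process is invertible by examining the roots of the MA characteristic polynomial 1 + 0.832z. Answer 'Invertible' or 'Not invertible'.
\text{Invertible}

The MA(q) characteristic polynomial is P(z) = 1 + 0.832z.
Invertibility requires all roots to lie outside the unit circle, i.e. |z| > 1 for every root.
This is linear in z: 1 + (0.832) z = 0  =>  z = -1/(0.832) = -1.201923,  |z| = 1.201923.
Moduli of all roots: 1.2019.
All moduli strictly greater than 1? Yes.
Verdict: Invertible.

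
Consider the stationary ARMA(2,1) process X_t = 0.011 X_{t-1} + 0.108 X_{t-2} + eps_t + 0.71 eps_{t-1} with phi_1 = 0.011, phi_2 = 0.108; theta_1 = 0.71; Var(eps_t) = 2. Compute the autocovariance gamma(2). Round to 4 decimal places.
\gamma(2) = 0.3505

Multiply the model equation by X_{t-k} and take expectations. With theta_0 = psi_0 = 1 and psi_j the MA(infinity) weights, this gives
  gamma(k) - sum_i phi_i gamma(k-i) = c_k,
  c_k = sigma^2 * sum_{j=k..q} theta_j psi_{j-k}   (c_k = 0 for k > q),
using gamma(-m) = gamma(m).
psi-weights needed (psi_j = theta_j + sum_i phi_i psi_{j-i}):
  psi_1 = theta_1 + phi_1 = 0.71 + (0.011) = 0.721
Right-hand sides:
  c_0 = sigma^2 (1 + theta_1 psi_1) = 2 * (1 + (0.71)(0.721)) = 2 * 1.51191 = 3.02382
  c_1 = sigma^2 theta_1 = 2 * (0.71) = 1.42
  c_2 = 0
Equations for k = 0, 1, 2 (AR order 2, c_2 = 0):
  (E0) gamma(0) = phi_1 gamma(1) + phi_2 gamma(2) + c_0
  (E1) gamma(1) = phi_1 gamma(0) + phi_2 gamma(1) + c_1
  (E2) gamma(2) = phi_1 gamma(1) + phi_2 gamma(0)
From (E1): gamma(1) = A gamma(0) + B with
  A = phi_1 / (1 - phi_2) = 0.011 / 0.892 = 0.012332,   B = c_1 / (1 - phi_2) = 1.42 / 0.892 = 1.591928.
Insert (E2) into (E0): gamma(0) (1 - phi_2^2) = phi_1 (1 + phi_2) gamma(1) + c_0.
  phi_1 (1 + phi_2) = (0.011)(1.108) = 0.012188,   1 - phi_2^2 = 0.988336.
Replace gamma(1) by A gamma(0) + B and collect gamma(0):
  gamma(0) [0.988336 - (0.012188)(0.012332)] = (0.012188)(1.591928) + 3.02382
  gamma(0) * 0.988186 = 3.043222
  gamma(0) = 3.043222 / 0.988186 = 3.079606.
  gamma(1) = A gamma(0) + B = (0.012332)(3.079606) + (1.591928) = 1.629905.
  gamma(2) = phi_1 gamma(1) + phi_2 gamma(0) = (0.011)(1.629905) + (0.108)(3.079606) = 0.350526.
Therefore gamma(2) = 0.3505 (to 4 decimal places).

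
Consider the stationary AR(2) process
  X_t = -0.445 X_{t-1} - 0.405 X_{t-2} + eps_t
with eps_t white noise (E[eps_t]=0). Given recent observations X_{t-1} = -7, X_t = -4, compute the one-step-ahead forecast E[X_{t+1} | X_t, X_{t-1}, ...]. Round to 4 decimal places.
E[X_{t+1} \mid \mathcal F_t] = 4.6150

For an AR(p) model X_t = c + sum_i phi_i X_{t-i} + eps_t, the
one-step-ahead conditional mean is
  E[X_{t+1} | X_t, ...] = c + sum_i phi_i X_{t+1-i}.
Substitute known values:
  E[X_{t+1} | ...] = (-0.445) * (-4) + (-0.405) * (-7)
                   = 4.6150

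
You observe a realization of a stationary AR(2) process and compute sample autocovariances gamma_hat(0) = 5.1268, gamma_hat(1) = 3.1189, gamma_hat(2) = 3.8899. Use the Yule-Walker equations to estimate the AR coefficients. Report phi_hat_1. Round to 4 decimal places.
\hat\phi_{1} = 0.2330

The Yule-Walker equations for an AR(p) process read, in matrix form,
  Gamma_p phi = r_p,   with   (Gamma_p)_{ij} = gamma(|i - j|),
                       (r_p)_i = gamma(i),   i,j = 1..p.
Substitute the sample gammas (Toeplitz matrix and right-hand side of size 2):
  Gamma_p = [[5.1268, 3.1189], [3.1189, 5.1268]]
  r_p     = [3.1189, 3.8899]
Written out:
  5.1268 phi_1 + 3.1189 phi_2 = 3.1189
  3.1189 phi_1 + 5.1268 phi_2 = 3.8899
Solve by Cramer's rule:
  det = gamma(0)^2 - gamma(1)^2 = (5.1268)^2 - (3.1189)^2 = 26.28407824 - 9.72753721 = 16.55654103
  phi_hat_1 = [gamma(1) gamma(0) - gamma(1) gamma(2)] / det = [(3.1189)(5.1268) - (3.1189)(3.8899)] / 16.55654103 = 3.85776741 / 16.55654103 = 0.233
  phi_hat_2 = [gamma(0) gamma(2) - gamma(1)^2] / det = [(5.1268)(3.8899) - (3.1189)^2] / 16.55654103 = 10.21520211 / 16.55654103 = 0.617
So phi_hat = [0.2330, 0.6170].
Therefore phi_hat_1 = 0.2330.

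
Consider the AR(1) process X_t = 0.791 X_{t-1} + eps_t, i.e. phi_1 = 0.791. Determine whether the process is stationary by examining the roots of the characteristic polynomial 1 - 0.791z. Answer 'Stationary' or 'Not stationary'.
\text{Stationary}

The AR(p) characteristic polynomial is P(z) = 1 - 0.791z.
Stationarity requires all roots to lie outside the unit circle, i.e. |z| > 1 for every root.
This is linear in z: 1 + (-0.791) z = 0  =>  z = -1/(-0.791) = 1.264223,  |z| = 1.264223.
Moduli of all roots: 1.2642.
All moduli strictly greater than 1? Yes.
Verdict: Stationary.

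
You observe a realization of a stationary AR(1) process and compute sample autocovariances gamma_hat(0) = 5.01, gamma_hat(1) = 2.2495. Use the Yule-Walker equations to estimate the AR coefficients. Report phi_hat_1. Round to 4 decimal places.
\hat\phi_{1} = 0.4490

The Yule-Walker equations for an AR(p) process read, in matrix form,
  Gamma_p phi = r_p,   with   (Gamma_p)_{ij} = gamma(|i - j|),
                       (r_p)_i = gamma(i),   i,j = 1..p.
Substitute the sample gammas (Toeplitz matrix and right-hand side of size 1):
  Gamma_p = [[5.01]]
  r_p     = [2.2495]
With p = 1 this is the single equation gamma(0) phi_1 = gamma(1):
  phi_hat_1 = gamma(1) / gamma(0) = 2.2495 / 5.01 = 0.4490.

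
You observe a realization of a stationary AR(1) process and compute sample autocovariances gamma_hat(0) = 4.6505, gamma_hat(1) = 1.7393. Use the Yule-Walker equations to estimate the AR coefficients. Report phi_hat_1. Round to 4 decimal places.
\hat\phi_{1} = 0.3740

The Yule-Walker equations for an AR(p) process read, in matrix form,
  Gamma_p phi = r_p,   with   (Gamma_p)_{ij} = gamma(|i - j|),
                       (r_p)_i = gamma(i),   i,j = 1..p.
Substitute the sample gammas (Toeplitz matrix and right-hand side of size 1):
  Gamma_p = [[4.6505]]
  r_p     = [1.7393]
With p = 1 this is the single equation gamma(0) phi_1 = gamma(1):
  phi_hat_1 = gamma(1) / gamma(0) = 1.7393 / 4.6505 = 0.3740.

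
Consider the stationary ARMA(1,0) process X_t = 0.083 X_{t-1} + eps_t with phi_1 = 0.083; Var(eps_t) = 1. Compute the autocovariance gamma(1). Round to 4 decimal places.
\gamma(1) = 0.0836

Multiply the model equation by X_{t-k} and take expectations. With theta_0 = psi_0 = 1 and psi_j the MA(infinity) weights, this gives
  gamma(k) - sum_i phi_i gamma(k-i) = c_k,
  c_k = sigma^2 * sum_{j=k..q} theta_j psi_{j-k}   (c_k = 0 for k > q),
using gamma(-m) = gamma(m).
Pure AR (q = 0): c_0 = sigma^2 = 1, c_k = 0 for k >= 1.
Equations for k = 0 and k = 1 (AR order 1):
  gamma(0) = phi_1 gamma(1) + c_0
  gamma(1) = phi_1 gamma(0) + c_1
Substituting the second into the first: gamma(0) (1 - phi_1^2) = c_0 + phi_1 c_1, so
  gamma(0) = c_0 / (1 - phi_1^2) = 1 / (1 - (0.083)^2) = 1 / 0.993111 = 1.006937.
  gamma(1) = phi_1 gamma(0) = (0.083)(1.006937) = 0.083576.
Therefore gamma(1) = 0.0836 (to 4 decimal places).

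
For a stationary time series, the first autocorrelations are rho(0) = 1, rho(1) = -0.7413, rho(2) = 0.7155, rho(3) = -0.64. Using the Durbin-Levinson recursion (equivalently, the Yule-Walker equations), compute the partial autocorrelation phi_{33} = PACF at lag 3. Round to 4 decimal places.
\phi_{33} = -0.0819

The PACF at lag k is phi_{kk}, the last component of the solution
to the Yule-Walker system G_k phi = r_k where
  (G_k)_{ij} = rho(|i - j|), (r_k)_i = rho(i), i,j = 1..k.
Equivalently, Durbin-Levinson gives phi_{kk} iteratively:
  phi_{11} = rho(1)
  phi_{kk} = [rho(k) - sum_{j=1..k-1} phi_{k-1,j} rho(k-j)]
            / [1 - sum_{j=1..k-1} phi_{k-1,j} rho(j)],
  phi_{k,j} = phi_{k-1,j} - phi_{kk} phi_{k-1,k-j},  j = 1..k-1.
Step k = 1:
  phi_11 = rho(1) = -0.7413.
Step k = 2:
  phi_22 = [rho(2) - phi_11 rho(1)] / [1 - phi_11 rho(1)] = [0.7155 - (-0.7413)(-0.7413)] / [1 - (-0.7413)(-0.7413)]
         = 0.16597431 / 0.45047431 = 0.368443.
  Update: phi_21 = phi_11 - phi_22 phi_11 = -0.7413 - (0.368443)(-0.7413) = -0.468173.
Step k = 3:
  phi_33 = [rho(3) - phi_21 rho(2) - phi_22 rho(1)] / [1 - phi_21 rho(1) - phi_22 rho(2)]
    numerator   = -0.64 - (-0.468173)(0.7155) - (0.368443)(-0.7413) = -0.03189518
    denominator = 1 - (-0.468173)(-0.7413) - (0.368443)(0.7155) = 0.38932216
  phi_33 = -0.03189518 / 0.38932216 = -0.0819.
Therefore phi_{33} = -0.0819.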